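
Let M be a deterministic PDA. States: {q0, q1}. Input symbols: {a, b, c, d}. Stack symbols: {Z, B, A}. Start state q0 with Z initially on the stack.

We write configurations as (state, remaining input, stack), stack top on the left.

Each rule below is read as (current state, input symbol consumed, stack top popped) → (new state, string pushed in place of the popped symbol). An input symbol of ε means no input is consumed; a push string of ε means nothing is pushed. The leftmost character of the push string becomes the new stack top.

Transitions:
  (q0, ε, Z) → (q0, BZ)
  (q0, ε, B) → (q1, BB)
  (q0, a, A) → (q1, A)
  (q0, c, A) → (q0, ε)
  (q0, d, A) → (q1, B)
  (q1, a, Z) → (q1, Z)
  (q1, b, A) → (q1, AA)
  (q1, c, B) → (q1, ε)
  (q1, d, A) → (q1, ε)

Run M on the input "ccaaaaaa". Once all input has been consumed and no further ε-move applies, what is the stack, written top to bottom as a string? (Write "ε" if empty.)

Z

(q0, ccaaaaaa, Z) ⊢ (q0, ccaaaaaa, BZ) ⊢ (q1, ccaaaaaa, BBZ) ⊢ (q1, caaaaaa, BZ) ⊢ (q1, aaaaaa, Z) ⊢ (q1, aaaaa, Z) ⊢ (q1, aaaa, Z) ⊢ (q1, aaa, Z) ⊢ (q1, aa, Z) ⊢ (q1, a, Z) ⊢ (q1, ε, Z)
All input consumed in state q1 with stack Z.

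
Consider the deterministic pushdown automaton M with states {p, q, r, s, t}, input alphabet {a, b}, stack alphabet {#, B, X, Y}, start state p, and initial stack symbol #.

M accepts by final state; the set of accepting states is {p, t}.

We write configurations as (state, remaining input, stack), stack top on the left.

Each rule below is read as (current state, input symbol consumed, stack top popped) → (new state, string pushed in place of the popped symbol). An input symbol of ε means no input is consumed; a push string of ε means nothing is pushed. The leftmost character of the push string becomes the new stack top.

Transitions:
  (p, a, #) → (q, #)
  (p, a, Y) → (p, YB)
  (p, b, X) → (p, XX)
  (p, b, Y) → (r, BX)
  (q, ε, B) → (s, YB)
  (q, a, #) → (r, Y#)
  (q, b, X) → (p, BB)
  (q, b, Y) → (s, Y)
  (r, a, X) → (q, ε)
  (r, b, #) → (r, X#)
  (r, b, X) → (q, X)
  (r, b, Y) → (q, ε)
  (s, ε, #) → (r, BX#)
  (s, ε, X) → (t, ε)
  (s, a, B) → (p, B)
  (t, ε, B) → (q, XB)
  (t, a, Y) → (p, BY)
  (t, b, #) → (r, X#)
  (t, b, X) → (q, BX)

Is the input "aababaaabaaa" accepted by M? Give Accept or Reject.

Reject

(p, aababaaabaaa, #)
  read a, top #: go to q, push # → (q, ababaaabaaa, #)
  read a, top #: go to r, push Y# → (r, babaaabaaa, Y#)
  read b, top Y: go to q, push ε → (q, abaaabaaa, #)
  read a, top #: go to r, push Y# → (r, baaabaaa, Y#)
  read b, top Y: go to q, push ε → (q, aaabaaa, #)
  read a, top #: go to r, push Y# → (r, aabaaa, Y#)
No transition applies at (r, aabaaa, Y#); input not fully consumed.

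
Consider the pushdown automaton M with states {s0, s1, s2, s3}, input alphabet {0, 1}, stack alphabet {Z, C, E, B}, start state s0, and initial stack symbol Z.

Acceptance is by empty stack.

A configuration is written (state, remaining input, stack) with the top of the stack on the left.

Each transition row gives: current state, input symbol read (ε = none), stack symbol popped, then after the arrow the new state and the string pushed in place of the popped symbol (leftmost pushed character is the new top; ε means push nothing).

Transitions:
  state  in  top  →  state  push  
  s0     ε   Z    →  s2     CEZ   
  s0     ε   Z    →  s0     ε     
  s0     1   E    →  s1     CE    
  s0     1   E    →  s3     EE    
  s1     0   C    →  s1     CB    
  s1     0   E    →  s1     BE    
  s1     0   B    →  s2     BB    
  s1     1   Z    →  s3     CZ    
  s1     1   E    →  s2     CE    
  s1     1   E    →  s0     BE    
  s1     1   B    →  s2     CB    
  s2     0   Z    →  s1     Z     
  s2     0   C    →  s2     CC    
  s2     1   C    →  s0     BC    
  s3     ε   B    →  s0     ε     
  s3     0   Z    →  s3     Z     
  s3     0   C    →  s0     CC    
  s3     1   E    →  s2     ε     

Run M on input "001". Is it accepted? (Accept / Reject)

Reject

No computation consumes all input and empties the stack.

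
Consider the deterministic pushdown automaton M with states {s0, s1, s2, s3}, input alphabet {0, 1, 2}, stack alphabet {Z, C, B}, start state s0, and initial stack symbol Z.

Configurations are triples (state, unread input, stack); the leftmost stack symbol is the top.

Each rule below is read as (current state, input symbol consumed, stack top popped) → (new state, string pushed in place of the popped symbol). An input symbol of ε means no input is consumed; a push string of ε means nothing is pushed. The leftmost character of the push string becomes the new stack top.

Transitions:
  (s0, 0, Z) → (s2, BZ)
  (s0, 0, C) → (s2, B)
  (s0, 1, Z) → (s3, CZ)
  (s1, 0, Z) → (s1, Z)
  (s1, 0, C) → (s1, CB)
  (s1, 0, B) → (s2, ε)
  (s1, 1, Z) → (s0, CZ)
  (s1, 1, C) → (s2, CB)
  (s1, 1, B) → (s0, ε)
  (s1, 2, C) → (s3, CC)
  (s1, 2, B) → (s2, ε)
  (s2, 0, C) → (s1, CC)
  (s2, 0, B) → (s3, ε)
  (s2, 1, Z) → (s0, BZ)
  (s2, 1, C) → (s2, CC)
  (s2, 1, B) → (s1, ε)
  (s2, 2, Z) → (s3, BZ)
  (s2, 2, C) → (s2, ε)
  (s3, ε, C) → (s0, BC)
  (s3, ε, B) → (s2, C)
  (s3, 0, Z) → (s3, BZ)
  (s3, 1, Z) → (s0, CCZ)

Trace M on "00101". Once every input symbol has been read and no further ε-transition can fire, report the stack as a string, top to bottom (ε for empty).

(s0, 00101, Z) ⊢ (s2, 0101, BZ) ⊢ (s3, 101, Z) ⊢ (s0, 01, CCZ) ⊢ (s2, 1, BCZ) ⊢ (s1, ε, CZ)
All input consumed in state s1 with stack CZ.

CZ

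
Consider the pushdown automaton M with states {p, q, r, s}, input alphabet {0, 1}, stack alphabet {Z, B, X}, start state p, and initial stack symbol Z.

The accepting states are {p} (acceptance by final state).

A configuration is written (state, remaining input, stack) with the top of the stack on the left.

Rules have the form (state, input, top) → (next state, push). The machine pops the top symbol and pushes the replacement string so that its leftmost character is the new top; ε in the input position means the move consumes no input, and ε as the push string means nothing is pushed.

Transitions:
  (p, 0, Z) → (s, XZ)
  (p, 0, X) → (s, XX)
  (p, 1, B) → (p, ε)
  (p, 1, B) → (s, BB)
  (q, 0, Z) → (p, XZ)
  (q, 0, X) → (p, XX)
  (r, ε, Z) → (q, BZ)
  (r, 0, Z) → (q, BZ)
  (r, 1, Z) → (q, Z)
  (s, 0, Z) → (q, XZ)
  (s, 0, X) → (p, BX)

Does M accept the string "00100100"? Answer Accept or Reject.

One accepting computation: (p, 00100100, Z) ⊢ (s, 0100100, XZ) ⊢ (p, 100100, BXZ) ⊢ (p, 00100, XZ) ⊢ (s, 0100, XXZ) ⊢ (p, 100, BXXZ) ⊢ (p, 00, XXZ) ⊢ (s, 0, XXXZ) ⊢ (p, ε, BXXXZ)
All input consumed and state p ∈ F.

Accept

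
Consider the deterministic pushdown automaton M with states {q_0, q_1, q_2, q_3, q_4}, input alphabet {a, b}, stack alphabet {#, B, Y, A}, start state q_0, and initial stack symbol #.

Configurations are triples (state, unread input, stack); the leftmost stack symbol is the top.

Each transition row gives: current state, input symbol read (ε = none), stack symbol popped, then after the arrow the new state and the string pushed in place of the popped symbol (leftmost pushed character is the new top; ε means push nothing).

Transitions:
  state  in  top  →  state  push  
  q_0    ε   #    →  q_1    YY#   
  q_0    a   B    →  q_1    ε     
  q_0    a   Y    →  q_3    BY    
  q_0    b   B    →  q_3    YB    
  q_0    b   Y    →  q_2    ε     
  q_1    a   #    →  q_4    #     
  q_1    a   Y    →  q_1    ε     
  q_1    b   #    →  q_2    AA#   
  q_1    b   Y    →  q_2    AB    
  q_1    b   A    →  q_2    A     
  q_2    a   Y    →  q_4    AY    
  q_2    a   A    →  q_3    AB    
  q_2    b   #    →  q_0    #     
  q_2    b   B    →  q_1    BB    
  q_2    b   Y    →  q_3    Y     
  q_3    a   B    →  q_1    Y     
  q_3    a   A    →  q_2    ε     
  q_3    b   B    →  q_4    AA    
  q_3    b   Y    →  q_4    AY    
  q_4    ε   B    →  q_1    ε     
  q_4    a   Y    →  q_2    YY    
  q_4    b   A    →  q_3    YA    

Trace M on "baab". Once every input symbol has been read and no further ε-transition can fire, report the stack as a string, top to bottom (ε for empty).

(q_0, baab, #) ⊢ (q_1, baab, YY#) ⊢ (q_2, aab, ABY#) ⊢ (q_3, ab, ABBY#) ⊢ (q_2, b, BBY#) ⊢ (q_1, ε, BBBY#)
All input consumed in state q_1 with stack BBBY#.

BBBY#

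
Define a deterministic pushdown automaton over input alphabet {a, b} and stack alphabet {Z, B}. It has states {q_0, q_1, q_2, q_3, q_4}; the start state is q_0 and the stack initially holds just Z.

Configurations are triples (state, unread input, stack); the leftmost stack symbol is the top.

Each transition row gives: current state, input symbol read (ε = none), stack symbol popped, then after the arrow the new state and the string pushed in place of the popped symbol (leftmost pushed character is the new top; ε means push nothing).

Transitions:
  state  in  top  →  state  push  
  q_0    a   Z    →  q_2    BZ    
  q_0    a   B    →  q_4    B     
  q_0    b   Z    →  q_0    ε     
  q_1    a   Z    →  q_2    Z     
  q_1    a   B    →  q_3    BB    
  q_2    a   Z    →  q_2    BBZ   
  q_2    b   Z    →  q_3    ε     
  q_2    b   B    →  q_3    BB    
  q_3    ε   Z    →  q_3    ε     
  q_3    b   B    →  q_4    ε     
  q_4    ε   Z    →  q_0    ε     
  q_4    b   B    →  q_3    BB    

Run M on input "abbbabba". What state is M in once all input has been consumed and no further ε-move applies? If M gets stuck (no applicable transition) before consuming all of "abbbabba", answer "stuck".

(q_0, abbbabba, Z)
  read a, top Z: go to q_2, push BZ → (q_2, bbbabba, BZ)
  read b, top B: go to q_3, push BB → (q_3, bbabba, BBZ)
  read b, top B: go to q_4, push ε → (q_4, babba, BZ)
  read b, top B: go to q_3, push BB → (q_3, abba, BBZ)
No transition for (q_3, a, top B); M blocks with input abba remaining.

stuck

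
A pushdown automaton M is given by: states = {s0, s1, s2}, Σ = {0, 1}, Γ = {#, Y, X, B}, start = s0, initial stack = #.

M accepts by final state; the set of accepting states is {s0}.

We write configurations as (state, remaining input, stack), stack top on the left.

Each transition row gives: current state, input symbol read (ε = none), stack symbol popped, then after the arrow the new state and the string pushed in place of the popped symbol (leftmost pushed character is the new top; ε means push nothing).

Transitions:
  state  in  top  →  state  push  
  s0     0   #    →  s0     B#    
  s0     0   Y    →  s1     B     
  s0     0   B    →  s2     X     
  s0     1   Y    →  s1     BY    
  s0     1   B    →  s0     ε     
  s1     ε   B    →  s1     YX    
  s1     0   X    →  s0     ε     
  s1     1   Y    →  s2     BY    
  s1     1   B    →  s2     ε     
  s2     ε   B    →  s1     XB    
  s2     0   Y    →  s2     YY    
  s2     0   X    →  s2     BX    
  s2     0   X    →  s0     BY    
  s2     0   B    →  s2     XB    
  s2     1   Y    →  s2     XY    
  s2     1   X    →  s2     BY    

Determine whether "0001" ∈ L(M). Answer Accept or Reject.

One accepting computation: (s0, 0001, #) ⊢ (s0, 001, B#) ⊢ (s2, 01, X#) ⊢ (s0, 1, BY#) ⊢ (s0, ε, Y#)
All input consumed and state s0 ∈ F.

Accept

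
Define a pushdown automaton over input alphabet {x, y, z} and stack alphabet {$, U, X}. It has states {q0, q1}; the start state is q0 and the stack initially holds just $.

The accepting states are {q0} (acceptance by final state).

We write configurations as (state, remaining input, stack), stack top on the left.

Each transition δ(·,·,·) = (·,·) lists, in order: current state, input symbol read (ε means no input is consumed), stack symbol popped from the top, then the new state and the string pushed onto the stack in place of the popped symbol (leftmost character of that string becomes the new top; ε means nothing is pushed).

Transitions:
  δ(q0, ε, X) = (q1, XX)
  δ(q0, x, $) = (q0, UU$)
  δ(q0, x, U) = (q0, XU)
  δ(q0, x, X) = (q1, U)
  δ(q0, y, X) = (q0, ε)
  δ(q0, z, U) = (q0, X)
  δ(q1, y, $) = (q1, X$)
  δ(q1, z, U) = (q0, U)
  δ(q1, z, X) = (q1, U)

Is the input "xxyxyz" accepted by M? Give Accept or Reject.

Accept

One accepting computation: (q0, xxyxyz, $) ⊢ (q0, xyxyz, UU$) ⊢ (q0, yxyz, XUU$) ⊢ (q0, xyz, UU$) ⊢ (q0, yz, XUU$) ⊢ (q0, z, UU$) ⊢ (q0, ε, XU$)
All input consumed and state q0 ∈ F.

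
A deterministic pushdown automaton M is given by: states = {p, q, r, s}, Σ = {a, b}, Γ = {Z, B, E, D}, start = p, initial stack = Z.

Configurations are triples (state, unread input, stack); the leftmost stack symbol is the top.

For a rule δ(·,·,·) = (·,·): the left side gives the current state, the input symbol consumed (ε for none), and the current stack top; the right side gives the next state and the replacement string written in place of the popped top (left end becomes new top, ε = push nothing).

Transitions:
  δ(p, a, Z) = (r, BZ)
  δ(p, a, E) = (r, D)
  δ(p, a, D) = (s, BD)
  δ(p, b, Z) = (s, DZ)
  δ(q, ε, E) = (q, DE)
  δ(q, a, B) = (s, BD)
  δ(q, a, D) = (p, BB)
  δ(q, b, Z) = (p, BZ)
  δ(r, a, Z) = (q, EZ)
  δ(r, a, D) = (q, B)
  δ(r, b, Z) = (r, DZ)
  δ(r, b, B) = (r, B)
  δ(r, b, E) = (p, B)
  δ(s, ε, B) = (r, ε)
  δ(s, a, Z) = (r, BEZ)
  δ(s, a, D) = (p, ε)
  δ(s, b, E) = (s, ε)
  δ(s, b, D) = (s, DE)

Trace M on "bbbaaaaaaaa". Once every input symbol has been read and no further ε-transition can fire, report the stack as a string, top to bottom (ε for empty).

DEZ

(p, bbbaaaaaaaa, Z)
  read b, top Z: go to s, push DZ → (s, bbaaaaaaaa, DZ)
  read b, top D: go to s, push DE → (s, baaaaaaaa, DEZ)
  read b, top D: go to s, push DE → (s, aaaaaaaa, DEEZ)
  read a, top D: go to p, push ε → (p, aaaaaaa, EEZ)
  read a, top E: go to r, push D → (r, aaaaaa, DEZ)
  read a, top D: go to q, push B → (q, aaaaa, BEZ)
  read a, top B: go to s, push BD → (s, aaaa, BDEZ)
  ε-move, top B: go to r, push ε → (r, aaaa, DEZ)
  read a, top D: go to q, push B → (q, aaa, BEZ)
  read a, top B: go to s, push BD → (s, aa, BDEZ)
  ε-move, top B: go to r, push ε → (r, aa, DEZ)
  read a, top D: go to q, push B → (q, a, BEZ)
  read a, top B: go to s, push BD → (s, ε, BDEZ)
  ε-move, top B: go to r, push ε → (r, ε, DEZ)
All input consumed in state r with stack DEZ.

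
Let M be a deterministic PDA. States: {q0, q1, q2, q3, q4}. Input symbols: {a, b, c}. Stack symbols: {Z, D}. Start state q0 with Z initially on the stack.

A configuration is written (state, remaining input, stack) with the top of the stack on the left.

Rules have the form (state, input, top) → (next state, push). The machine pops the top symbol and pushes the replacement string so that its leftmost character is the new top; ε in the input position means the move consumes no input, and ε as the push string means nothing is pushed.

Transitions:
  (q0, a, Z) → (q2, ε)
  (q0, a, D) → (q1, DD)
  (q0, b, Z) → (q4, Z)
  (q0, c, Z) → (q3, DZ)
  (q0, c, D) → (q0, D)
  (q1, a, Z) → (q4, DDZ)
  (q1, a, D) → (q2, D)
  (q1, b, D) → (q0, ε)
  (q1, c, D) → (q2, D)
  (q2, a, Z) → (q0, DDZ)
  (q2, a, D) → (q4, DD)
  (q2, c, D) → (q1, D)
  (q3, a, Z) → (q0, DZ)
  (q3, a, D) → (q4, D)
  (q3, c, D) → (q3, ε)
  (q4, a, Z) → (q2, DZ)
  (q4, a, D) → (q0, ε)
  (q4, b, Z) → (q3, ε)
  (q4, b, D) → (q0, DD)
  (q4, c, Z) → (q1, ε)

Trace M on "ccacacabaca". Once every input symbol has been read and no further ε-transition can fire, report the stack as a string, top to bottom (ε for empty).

(q0, ccacacabaca, Z)
  read c, top Z: go to q3, push DZ → (q3, cacacabaca, DZ)
  read c, top D: go to q3, push ε → (q3, acacabaca, Z)
  read a, top Z: go to q0, push DZ → (q0, cacabaca, DZ)
  read c, top D: go to q0, push D → (q0, acabaca, DZ)
  read a, top D: go to q1, push DD → (q1, cabaca, DDZ)
  read c, top D: go to q2, push D → (q2, abaca, DDZ)
  read a, top D: go to q4, push DD → (q4, baca, DDDZ)
  read b, top D: go to q0, push DD → (q0, aca, DDDDZ)
  read a, top D: go to q1, push DD → (q1, ca, DDDDDZ)
  read c, top D: go to q2, push D → (q2, a, DDDDDZ)
  read a, top D: go to q4, push DD → (q4, ε, DDDDDDZ)
All input consumed in state q4 with stack DDDDDDZ.

DDDDDDZ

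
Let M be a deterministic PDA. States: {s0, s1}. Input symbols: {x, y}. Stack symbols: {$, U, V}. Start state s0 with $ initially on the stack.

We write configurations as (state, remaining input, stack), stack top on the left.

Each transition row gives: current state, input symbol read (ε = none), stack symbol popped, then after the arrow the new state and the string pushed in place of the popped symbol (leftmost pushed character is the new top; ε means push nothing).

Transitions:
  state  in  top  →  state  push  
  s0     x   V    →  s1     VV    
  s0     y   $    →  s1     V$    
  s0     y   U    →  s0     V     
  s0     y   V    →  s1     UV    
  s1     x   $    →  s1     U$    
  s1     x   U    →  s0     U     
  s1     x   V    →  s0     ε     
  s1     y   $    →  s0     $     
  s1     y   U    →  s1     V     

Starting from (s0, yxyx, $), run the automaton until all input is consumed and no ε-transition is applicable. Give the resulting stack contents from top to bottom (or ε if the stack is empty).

$

(s0, yxyx, $)
  read y, top $: go to s1, push V$ → (s1, xyx, V$)
  read x, top V: go to s0, push ε → (s0, yx, $)
  read y, top $: go to s1, push V$ → (s1, x, V$)
  read x, top V: go to s0, push ε → (s0, ε, $)
All input consumed in state s0 with stack $.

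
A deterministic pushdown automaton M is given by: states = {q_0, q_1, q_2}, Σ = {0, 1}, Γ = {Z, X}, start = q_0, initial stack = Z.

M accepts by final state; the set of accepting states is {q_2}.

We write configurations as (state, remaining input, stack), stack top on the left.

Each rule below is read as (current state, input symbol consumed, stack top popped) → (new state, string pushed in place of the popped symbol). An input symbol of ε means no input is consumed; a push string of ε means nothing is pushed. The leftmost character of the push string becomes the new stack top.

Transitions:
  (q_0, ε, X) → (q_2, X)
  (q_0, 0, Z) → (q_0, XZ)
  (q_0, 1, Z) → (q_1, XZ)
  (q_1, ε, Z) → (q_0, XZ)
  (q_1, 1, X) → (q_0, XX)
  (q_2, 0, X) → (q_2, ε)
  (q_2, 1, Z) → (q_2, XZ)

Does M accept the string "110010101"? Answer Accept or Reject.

Accept

(q_0, 110010101, Z)
  read 1, top Z: go to q_1, push XZ → (q_1, 10010101, XZ)
  read 1, top X: go to q_0, push XX → (q_0, 0010101, XXZ)
  ε-move, top X: go to q_2, push X → (q_2, 0010101, XXZ)
  read 0, top X: go to q_2, push ε → (q_2, 010101, XZ)
  read 0, top X: go to q_2, push ε → (q_2, 10101, Z)
  read 1, top Z: go to q_2, push XZ → (q_2, 0101, XZ)
  read 0, top X: go to q_2, push ε → (q_2, 101, Z)
  read 1, top Z: go to q_2, push XZ → (q_2, 01, XZ)
  read 0, top X: go to q_2, push ε → (q_2, 1, Z)
  read 1, top Z: go to q_2, push XZ → (q_2, ε, XZ)
All input consumed; state q_2 ∈ F.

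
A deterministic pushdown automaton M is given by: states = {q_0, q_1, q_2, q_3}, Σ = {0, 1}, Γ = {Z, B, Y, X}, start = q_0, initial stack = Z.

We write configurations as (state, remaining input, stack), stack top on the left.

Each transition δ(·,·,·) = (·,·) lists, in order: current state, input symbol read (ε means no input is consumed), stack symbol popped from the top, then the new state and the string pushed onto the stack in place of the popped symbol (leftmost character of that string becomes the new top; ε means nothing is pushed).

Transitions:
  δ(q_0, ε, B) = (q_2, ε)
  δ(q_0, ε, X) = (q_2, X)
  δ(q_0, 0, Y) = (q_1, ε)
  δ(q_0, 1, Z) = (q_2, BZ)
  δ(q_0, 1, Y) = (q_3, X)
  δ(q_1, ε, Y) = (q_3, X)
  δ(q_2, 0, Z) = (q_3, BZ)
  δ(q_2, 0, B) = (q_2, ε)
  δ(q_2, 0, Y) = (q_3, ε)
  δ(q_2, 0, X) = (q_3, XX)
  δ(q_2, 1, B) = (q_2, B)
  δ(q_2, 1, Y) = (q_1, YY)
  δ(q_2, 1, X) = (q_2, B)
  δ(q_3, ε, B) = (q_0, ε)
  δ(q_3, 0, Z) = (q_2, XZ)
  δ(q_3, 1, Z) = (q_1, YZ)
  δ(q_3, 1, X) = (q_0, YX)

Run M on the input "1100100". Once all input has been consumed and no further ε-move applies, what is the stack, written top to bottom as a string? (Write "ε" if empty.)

(q_0, 1100100, Z)
  read 1, top Z: go to q_2, push BZ → (q_2, 100100, BZ)
  read 1, top B: go to q_2, push B → (q_2, 00100, BZ)
  read 0, top B: go to q_2, push ε → (q_2, 0100, Z)
  read 0, top Z: go to q_3, push BZ → (q_3, 100, BZ)
  ε-move, top B: go to q_0, push ε → (q_0, 100, Z)
  read 1, top Z: go to q_2, push BZ → (q_2, 00, BZ)
  read 0, top B: go to q_2, push ε → (q_2, 0, Z)
  read 0, top Z: go to q_3, push BZ → (q_3, ε, BZ)
  ε-move, top B: go to q_0, push ε → (q_0, ε, Z)
All input consumed in state q_0 with stack Z.

Z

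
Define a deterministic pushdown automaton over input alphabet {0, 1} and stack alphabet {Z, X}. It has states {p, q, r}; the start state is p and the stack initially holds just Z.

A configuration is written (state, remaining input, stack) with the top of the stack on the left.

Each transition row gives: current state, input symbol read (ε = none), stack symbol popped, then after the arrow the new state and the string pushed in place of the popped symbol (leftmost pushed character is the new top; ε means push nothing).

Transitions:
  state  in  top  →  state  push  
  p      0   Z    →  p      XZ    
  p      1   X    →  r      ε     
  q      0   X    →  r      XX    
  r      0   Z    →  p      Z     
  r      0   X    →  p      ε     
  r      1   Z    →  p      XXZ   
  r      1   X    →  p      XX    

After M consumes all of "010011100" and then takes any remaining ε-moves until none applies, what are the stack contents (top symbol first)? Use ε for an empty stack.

(p, 010011100, Z)
  read 0, top Z: go to p, push XZ → (p, 10011100, XZ)
  read 1, top X: go to r, push ε → (r, 0011100, Z)
  read 0, top Z: go to p, push Z → (p, 011100, Z)
  read 0, top Z: go to p, push XZ → (p, 11100, XZ)
  read 1, top X: go to r, push ε → (r, 1100, Z)
  read 1, top Z: go to p, push XXZ → (p, 100, XXZ)
  read 1, top X: go to r, push ε → (r, 00, XZ)
  read 0, top X: go to p, push ε → (p, 0, Z)
  read 0, top Z: go to p, push XZ → (p, ε, XZ)
All input consumed in state p with stack XZ.

XZ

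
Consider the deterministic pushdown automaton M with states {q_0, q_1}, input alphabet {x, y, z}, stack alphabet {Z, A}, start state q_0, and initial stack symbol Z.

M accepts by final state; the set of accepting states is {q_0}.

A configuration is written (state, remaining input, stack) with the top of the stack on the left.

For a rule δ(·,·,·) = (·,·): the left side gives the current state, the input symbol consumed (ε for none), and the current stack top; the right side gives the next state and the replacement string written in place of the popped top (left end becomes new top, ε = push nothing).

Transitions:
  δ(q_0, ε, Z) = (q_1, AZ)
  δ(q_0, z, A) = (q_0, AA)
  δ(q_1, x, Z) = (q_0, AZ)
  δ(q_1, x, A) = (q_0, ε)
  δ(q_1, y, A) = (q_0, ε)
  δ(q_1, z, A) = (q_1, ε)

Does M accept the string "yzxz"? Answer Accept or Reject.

(q_0, yzxz, Z)
  ε-move, top Z: go to q_1, push AZ → (q_1, yzxz, AZ)
  read y, top A: go to q_0, push ε → (q_0, zxz, Z)
  ε-move, top Z: go to q_1, push AZ → (q_1, zxz, AZ)
  read z, top A: go to q_1, push ε → (q_1, xz, Z)
  read x, top Z: go to q_0, push AZ → (q_0, z, AZ)
  read z, top A: go to q_0, push AA → (q_0, ε, AAZ)
All input consumed; state q_0 ∈ F.

Accept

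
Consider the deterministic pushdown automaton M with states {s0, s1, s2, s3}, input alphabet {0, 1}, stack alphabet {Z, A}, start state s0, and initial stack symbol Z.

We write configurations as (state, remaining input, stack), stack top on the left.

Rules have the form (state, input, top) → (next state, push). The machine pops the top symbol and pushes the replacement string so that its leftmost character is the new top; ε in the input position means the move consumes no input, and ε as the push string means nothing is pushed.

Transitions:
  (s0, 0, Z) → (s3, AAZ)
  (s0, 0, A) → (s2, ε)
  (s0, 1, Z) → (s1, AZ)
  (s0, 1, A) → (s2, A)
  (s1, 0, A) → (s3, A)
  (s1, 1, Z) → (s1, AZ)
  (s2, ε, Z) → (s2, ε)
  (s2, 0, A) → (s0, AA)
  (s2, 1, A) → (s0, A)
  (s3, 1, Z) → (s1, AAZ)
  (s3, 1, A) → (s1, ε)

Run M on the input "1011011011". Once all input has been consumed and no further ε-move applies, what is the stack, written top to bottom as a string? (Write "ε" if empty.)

(s0, 1011011011, Z) ⊢ (s1, 011011011, AZ) ⊢ (s3, 11011011, AZ) ⊢ (s1, 1011011, Z) ⊢ (s1, 011011, AZ) ⊢ (s3, 11011, AZ) ⊢ (s1, 1011, Z) ⊢ (s1, 011, AZ) ⊢ (s3, 11, AZ) ⊢ (s1, 1, Z) ⊢ (s1, ε, AZ)
All input consumed in state s1 with stack AZ.

AZ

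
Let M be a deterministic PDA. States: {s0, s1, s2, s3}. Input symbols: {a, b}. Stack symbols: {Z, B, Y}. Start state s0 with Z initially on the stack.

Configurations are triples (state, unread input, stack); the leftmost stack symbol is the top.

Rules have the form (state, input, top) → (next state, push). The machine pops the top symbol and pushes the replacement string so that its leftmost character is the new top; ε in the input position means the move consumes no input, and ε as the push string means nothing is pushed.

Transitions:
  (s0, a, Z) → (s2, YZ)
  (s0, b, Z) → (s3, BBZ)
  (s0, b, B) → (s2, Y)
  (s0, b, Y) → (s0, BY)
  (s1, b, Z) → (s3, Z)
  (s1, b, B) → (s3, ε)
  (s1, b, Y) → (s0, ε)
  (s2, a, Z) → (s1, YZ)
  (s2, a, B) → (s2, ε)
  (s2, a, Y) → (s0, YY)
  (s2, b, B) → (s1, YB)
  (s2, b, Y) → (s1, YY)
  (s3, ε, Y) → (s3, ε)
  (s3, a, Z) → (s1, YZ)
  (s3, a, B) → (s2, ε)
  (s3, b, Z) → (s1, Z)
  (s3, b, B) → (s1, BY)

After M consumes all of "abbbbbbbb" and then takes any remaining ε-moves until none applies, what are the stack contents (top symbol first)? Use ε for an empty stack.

YYYZ

(s0, abbbbbbbb, Z) ⊢ (s2, bbbbbbbb, YZ) ⊢ (s1, bbbbbbb, YYZ) ⊢ (s0, bbbbbb, YZ) ⊢ (s0, bbbbb, BYZ) ⊢ (s2, bbbb, YYZ) ⊢ (s1, bbb, YYYZ) ⊢ (s0, bb, YYZ) ⊢ (s0, b, BYYZ) ⊢ (s2, ε, YYYZ)
All input consumed in state s2 with stack YYYZ.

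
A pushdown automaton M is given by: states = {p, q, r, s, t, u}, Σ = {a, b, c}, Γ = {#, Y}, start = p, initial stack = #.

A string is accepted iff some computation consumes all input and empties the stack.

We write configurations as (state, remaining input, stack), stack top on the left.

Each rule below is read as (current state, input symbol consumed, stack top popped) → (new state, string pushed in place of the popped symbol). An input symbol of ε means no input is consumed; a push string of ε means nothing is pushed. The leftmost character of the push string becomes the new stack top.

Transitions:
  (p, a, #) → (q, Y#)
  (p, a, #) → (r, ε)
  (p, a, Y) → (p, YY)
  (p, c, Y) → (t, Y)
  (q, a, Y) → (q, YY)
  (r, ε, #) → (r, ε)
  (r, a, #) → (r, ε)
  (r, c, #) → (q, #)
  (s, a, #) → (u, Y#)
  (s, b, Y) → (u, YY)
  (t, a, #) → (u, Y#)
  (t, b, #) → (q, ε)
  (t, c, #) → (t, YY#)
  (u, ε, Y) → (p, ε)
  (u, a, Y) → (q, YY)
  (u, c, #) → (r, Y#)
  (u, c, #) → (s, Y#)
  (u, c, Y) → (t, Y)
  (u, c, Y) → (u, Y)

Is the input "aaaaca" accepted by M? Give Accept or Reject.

No computation consumes all input and empties the stack.

Reject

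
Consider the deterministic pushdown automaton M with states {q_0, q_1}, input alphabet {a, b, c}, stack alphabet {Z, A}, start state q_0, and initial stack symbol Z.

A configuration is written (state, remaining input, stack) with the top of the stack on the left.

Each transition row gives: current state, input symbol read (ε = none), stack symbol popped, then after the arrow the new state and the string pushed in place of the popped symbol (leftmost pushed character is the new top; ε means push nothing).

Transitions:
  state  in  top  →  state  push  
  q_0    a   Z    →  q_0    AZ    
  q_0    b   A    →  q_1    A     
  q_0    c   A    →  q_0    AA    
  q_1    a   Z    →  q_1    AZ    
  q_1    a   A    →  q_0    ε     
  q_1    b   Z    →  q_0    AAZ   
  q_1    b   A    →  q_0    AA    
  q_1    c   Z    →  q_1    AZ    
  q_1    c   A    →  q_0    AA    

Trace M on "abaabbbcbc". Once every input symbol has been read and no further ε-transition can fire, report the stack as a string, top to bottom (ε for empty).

(q_0, abaabbbcbc, Z) ⊢ (q_0, baabbbcbc, AZ) ⊢ (q_1, aabbbcbc, AZ) ⊢ (q_0, abbbcbc, Z) ⊢ (q_0, bbbcbc, AZ) ⊢ (q_1, bbcbc, AZ) ⊢ (q_0, bcbc, AAZ) ⊢ (q_1, cbc, AAZ) ⊢ (q_0, bc, AAAZ) ⊢ (q_1, c, AAAZ) ⊢ (q_0, ε, AAAAZ)
All input consumed in state q_0 with stack AAAAZ.

AAAAZ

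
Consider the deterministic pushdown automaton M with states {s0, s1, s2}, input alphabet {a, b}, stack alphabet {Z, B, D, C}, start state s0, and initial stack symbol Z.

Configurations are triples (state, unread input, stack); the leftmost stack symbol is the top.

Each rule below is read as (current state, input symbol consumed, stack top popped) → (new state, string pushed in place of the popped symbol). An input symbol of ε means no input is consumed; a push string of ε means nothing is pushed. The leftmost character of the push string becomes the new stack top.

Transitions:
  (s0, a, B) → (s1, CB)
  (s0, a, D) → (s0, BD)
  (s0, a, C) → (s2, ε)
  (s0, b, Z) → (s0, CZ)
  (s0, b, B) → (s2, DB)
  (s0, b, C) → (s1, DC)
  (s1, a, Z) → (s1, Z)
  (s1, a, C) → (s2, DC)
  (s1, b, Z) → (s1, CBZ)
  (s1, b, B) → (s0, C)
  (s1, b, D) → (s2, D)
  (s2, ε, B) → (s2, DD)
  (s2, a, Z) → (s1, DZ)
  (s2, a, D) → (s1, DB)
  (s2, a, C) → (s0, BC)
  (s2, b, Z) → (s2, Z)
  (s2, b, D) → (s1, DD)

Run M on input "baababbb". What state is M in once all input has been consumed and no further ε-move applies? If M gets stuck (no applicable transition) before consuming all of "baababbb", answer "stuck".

s2

(s0, baababbb, Z)
  read b, top Z: go to s0, push CZ → (s0, aababbb, CZ)
  read a, top C: go to s2, push ε → (s2, ababbb, Z)
  read a, top Z: go to s1, push DZ → (s1, babbb, DZ)
  read b, top D: go to s2, push D → (s2, abbb, DZ)
  read a, top D: go to s1, push DB → (s1, bbb, DBZ)
  read b, top D: go to s2, push D → (s2, bb, DBZ)
  read b, top D: go to s1, push DD → (s1, b, DDBZ)
  read b, top D: go to s2, push D → (s2, ε, DDBZ)
All input consumed; M is in state s2.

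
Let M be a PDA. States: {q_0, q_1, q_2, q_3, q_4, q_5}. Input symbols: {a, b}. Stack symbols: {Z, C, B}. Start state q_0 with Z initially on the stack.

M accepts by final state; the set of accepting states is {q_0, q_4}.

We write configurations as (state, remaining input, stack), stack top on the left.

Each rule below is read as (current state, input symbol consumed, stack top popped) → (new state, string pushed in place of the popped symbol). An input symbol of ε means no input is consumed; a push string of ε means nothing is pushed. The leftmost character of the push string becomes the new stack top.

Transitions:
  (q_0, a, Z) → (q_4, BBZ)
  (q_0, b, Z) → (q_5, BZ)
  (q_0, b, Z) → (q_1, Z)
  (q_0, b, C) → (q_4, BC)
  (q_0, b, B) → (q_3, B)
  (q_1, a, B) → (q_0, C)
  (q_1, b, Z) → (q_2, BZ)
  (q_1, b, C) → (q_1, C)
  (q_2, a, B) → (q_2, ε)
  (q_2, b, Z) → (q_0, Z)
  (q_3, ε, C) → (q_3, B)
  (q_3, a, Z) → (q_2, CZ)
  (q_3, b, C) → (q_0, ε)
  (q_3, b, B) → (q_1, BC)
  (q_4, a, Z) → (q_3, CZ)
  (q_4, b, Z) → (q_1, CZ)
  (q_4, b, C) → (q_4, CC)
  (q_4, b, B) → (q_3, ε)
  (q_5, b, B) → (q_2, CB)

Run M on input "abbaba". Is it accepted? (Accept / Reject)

Reject

No computation consumes all input and reaches a final state.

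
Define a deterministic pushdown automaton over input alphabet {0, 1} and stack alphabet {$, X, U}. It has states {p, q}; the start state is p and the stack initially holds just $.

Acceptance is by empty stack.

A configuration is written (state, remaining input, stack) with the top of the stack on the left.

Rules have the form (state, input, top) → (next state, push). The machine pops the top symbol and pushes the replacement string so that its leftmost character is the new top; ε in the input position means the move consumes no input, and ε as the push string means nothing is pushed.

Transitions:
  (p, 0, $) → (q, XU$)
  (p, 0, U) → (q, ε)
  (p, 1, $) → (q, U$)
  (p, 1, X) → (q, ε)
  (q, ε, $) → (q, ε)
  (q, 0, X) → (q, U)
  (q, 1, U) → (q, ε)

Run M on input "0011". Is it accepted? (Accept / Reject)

(p, 0011, $)
  read 0, top $: go to q, push XU$ → (q, 011, XU$)
  read 0, top X: go to q, push U → (q, 11, UU$)
  read 1, top U: go to q, push ε → (q, 1, U$)
  read 1, top U: go to q, push ε → (q, ε, $)
  ε-move, top $: go to q, push ε → (q, ε, ε)
All input consumed and the stack is empty.

Accept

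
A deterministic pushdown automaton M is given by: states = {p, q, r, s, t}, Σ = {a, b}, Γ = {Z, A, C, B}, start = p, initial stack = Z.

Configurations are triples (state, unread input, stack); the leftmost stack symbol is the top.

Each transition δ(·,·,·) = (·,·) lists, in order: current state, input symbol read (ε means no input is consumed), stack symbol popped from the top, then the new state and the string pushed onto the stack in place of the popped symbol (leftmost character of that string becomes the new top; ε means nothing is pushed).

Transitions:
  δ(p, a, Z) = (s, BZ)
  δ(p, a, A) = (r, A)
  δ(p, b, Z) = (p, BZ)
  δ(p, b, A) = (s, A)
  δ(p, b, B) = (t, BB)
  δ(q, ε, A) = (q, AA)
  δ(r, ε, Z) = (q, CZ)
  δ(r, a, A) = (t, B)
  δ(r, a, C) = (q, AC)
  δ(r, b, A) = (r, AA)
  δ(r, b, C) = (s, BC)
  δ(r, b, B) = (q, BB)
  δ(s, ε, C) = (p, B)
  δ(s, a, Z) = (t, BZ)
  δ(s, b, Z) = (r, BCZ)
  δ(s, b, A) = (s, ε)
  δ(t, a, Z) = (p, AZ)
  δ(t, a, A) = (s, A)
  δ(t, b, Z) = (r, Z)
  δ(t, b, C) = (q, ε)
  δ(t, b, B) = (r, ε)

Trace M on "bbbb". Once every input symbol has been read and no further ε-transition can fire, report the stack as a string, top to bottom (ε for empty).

(p, bbbb, Z)
  read b, top Z: go to p, push BZ → (p, bbb, BZ)
  read b, top B: go to t, push BB → (t, bb, BBZ)
  read b, top B: go to r, push ε → (r, b, BZ)
  read b, top B: go to q, push BB → (q, ε, BBZ)
All input consumed in state q with stack BBZ.

BBZ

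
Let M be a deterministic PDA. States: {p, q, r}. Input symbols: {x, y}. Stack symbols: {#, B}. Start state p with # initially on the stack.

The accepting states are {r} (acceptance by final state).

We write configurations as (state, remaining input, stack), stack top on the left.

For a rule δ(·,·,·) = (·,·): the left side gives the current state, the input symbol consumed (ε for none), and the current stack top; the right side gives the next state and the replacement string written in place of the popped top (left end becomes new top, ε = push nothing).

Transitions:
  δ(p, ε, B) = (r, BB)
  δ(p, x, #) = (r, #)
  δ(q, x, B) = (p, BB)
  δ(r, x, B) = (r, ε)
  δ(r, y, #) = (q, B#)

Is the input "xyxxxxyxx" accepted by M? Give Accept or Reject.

Accept

(p, xyxxxxyxx, #) ⊢ (r, yxxxxyxx, #) ⊢ (q, xxxxyxx, B#) ⊢ (p, xxxyxx, BB#) ⊢ (r, xxxyxx, BBB#) ⊢ (r, xxyxx, BB#) ⊢ (r, xyxx, B#) ⊢ (r, yxx, #) ⊢ (q, xx, B#) ⊢ (p, x, BB#) ⊢ (r, x, BBB#) ⊢ (r, ε, BB#)
All input consumed; state r ∈ F.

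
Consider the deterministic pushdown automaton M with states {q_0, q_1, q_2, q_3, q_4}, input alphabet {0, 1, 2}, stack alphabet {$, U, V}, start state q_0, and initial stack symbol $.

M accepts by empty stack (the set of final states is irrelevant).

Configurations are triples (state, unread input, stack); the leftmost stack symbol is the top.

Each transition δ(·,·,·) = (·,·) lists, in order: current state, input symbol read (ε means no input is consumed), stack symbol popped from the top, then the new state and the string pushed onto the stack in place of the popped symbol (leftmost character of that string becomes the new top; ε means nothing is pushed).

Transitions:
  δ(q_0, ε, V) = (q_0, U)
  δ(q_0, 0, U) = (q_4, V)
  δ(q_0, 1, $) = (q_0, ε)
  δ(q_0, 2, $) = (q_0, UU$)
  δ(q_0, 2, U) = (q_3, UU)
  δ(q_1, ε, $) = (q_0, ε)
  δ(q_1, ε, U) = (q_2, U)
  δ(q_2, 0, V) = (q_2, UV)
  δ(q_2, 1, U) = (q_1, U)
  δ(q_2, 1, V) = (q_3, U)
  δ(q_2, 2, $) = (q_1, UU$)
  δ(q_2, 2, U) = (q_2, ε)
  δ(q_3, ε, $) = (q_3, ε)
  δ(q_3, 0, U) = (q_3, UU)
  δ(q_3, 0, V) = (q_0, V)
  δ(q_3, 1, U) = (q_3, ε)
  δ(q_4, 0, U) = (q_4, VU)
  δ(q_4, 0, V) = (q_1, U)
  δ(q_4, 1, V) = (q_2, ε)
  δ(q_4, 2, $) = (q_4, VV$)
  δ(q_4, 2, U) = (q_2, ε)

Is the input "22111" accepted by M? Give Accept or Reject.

Accept

(q_0, 22111, $) ⊢ (q_0, 2111, UU$) ⊢ (q_3, 111, UUU$) ⊢ (q_3, 11, UU$) ⊢ (q_3, 1, U$) ⊢ (q_3, ε, $) ⊢ (q_3, ε, ε)
All input consumed and the stack is empty.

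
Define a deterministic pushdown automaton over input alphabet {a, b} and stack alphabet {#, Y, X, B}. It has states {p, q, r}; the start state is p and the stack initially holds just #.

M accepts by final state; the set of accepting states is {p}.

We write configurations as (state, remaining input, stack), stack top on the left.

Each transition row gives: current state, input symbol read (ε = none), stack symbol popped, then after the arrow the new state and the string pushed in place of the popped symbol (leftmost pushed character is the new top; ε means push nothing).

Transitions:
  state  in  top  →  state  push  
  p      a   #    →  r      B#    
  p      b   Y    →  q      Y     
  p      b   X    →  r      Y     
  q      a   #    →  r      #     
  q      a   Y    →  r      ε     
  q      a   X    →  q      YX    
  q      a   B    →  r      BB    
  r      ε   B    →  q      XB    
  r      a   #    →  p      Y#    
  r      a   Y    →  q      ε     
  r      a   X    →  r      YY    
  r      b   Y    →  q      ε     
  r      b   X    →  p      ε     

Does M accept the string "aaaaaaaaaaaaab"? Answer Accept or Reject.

Accept

(p, aaaaaaaaaaaaab, #) ⊢ (r, aaaaaaaaaaaab, B#) ⊢ (q, aaaaaaaaaaaab, XB#) ⊢ (q, aaaaaaaaaaab, YXB#) ⊢ (r, aaaaaaaaaab, XB#) ⊢ (r, aaaaaaaaab, YYB#) ⊢ (q, aaaaaaaab, YB#) ⊢ (r, aaaaaaab, B#) ⊢ (q, aaaaaaab, XB#) ⊢ (q, aaaaaab, YXB#) ⊢ (r, aaaaab, XB#) ⊢ (r, aaaab, YYB#) ⊢ (q, aaab, YB#) ⊢ (r, aab, B#) ⊢ (q, aab, XB#) ⊢ (q, ab, YXB#) ⊢ (r, b, XB#) ⊢ (p, ε, B#)
All input consumed; state p ∈ F.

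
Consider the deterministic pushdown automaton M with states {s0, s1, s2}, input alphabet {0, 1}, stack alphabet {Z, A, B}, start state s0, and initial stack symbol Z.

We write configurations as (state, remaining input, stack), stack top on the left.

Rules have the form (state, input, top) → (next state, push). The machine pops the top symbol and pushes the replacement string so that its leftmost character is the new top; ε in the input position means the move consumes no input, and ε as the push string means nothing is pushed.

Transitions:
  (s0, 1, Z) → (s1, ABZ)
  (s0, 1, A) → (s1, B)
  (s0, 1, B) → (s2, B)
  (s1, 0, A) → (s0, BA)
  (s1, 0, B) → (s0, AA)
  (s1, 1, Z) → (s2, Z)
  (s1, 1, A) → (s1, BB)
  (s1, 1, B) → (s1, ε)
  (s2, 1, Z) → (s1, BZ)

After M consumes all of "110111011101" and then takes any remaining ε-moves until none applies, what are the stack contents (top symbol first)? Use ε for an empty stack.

(s0, 110111011101, Z)
  read 1, top Z: go to s1, push ABZ → (s1, 10111011101, ABZ)
  read 1, top A: go to s1, push BB → (s1, 0111011101, BBBZ)
  read 0, top B: go to s0, push AA → (s0, 111011101, AABBZ)
  read 1, top A: go to s1, push B → (s1, 11011101, BABBZ)
  read 1, top B: go to s1, push ε → (s1, 1011101, ABBZ)
  read 1, top A: go to s1, push BB → (s1, 011101, BBBBZ)
  read 0, top B: go to s0, push AA → (s0, 11101, AABBBZ)
  read 1, top A: go to s1, push B → (s1, 1101, BABBBZ)
  read 1, top B: go to s1, push ε → (s1, 101, ABBBZ)
  read 1, top A: go to s1, push BB → (s1, 01, BBBBBZ)
  read 0, top B: go to s0, push AA → (s0, 1, AABBBBZ)
  read 1, top A: go to s1, push B → (s1, ε, BABBBBZ)
All input consumed in state s1 with stack BABBBBZ.

BABBBBZ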